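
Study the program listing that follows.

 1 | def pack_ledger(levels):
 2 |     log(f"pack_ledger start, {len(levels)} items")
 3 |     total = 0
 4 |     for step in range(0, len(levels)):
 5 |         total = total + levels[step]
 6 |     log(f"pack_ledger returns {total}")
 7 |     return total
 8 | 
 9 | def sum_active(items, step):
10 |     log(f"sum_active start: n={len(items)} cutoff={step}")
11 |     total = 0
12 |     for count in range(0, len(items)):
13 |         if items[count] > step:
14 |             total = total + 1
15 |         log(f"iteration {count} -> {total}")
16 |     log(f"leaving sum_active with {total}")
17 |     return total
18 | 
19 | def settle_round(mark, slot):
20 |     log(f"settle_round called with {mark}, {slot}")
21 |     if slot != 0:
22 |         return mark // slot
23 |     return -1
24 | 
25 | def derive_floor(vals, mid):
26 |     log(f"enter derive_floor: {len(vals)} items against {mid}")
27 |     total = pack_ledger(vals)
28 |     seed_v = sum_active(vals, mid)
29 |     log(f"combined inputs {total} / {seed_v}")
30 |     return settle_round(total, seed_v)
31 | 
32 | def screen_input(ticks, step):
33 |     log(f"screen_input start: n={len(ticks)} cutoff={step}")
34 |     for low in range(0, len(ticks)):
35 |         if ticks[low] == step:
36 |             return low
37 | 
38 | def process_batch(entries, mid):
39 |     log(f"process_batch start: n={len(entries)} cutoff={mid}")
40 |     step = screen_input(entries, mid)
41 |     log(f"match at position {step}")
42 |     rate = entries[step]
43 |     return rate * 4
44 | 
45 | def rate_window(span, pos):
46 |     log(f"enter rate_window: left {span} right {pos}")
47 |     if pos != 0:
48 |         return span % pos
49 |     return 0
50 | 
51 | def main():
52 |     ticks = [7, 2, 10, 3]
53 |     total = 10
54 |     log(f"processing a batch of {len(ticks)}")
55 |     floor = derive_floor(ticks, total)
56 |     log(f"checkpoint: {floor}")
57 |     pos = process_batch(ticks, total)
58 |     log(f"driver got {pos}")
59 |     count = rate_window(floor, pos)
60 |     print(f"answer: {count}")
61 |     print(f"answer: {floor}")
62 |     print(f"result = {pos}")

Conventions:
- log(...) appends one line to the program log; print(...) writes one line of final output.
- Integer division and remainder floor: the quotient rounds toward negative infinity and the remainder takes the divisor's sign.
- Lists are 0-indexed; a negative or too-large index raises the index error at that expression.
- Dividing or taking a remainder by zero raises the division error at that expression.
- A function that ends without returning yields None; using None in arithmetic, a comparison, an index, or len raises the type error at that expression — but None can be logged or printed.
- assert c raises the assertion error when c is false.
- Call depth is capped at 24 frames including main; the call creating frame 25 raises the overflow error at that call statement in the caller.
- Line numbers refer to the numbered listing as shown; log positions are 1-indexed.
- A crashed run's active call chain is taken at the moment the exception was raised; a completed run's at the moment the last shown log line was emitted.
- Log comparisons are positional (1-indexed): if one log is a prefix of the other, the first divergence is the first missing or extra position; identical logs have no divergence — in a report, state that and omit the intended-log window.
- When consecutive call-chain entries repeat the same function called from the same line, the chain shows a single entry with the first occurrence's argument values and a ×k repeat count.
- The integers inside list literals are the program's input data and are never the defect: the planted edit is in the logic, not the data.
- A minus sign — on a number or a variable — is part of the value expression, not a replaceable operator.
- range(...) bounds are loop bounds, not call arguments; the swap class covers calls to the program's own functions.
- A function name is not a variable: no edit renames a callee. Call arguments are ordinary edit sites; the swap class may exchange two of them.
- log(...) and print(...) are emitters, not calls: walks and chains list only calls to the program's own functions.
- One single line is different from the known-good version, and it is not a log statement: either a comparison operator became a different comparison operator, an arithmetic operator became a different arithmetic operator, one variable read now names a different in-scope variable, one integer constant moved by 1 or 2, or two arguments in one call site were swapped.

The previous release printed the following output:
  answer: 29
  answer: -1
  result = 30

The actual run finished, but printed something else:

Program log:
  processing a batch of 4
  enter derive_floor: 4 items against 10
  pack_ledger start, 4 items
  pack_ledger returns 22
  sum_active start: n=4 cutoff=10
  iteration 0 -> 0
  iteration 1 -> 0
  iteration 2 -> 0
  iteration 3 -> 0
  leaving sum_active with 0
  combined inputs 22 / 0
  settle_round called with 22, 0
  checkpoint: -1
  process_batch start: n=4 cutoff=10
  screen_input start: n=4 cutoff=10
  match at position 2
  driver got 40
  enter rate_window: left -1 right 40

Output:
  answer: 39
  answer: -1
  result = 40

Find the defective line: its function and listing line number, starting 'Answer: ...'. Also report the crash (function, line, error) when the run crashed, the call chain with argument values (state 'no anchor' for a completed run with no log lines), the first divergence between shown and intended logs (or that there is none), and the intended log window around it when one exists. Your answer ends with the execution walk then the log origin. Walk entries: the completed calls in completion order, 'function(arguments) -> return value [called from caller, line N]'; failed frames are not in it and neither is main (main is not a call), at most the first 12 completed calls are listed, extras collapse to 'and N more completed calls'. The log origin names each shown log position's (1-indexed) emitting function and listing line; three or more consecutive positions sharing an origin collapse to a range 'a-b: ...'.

Answer: the defect is in process_batch at line 43.
The tell: Everything matches until log position 17, which reads 'driver got 40' in place of 'driver got 30'.
Call chain: main -> rate_window(-1, 40) (called at line 59).
First divergence: position 17 — the shown line 'driver got 40' should read 'driver got 30'.
Intended log window:
  15: screen_input start: n=4 cutoff=10
  16: match at position 2
  17: driver got 30
  18: enter rate_window: left -1 right 30
Execution walk:
  pack_ledger([7, 2, 10, 3]) -> 22  [called from derive_floor, line 27]
  sum_active([7, 2, 10, 3], 10) -> 0  [called from derive_floor, line 28]
  settle_round(22, 0) -> -1  [called from derive_floor, line 30]
  derive_floor([7, 2, 10, 3], 10) -> -1  [called from main, line 55]
  screen_input([7, 2, 10, 3], 10) -> 2  [called from process_batch, line 40]
  process_batch([7, 2, 10, 3], 10) -> 40  [called from main, line 57]
  rate_window(-1, 40) -> 39  [called from main, line 59]
Log line origins:
  1 — main, line 54
  2 — derive_floor, line 26
  3 — pack_ledger, line 2
  4 — pack_ledger, line 6
  5 — sum_active, line 10
  6-9 — sum_active, line 15
  10 — sum_active, line 16
  11 — derive_floor, line 29
  12 — settle_round, line 20
  13 — main, line 56
  14 — process_batch, line 39
  15 — screen_input, line 33
  16 — process_batch, line 41
  17 — main, line 58
  18 — rate_window, line 46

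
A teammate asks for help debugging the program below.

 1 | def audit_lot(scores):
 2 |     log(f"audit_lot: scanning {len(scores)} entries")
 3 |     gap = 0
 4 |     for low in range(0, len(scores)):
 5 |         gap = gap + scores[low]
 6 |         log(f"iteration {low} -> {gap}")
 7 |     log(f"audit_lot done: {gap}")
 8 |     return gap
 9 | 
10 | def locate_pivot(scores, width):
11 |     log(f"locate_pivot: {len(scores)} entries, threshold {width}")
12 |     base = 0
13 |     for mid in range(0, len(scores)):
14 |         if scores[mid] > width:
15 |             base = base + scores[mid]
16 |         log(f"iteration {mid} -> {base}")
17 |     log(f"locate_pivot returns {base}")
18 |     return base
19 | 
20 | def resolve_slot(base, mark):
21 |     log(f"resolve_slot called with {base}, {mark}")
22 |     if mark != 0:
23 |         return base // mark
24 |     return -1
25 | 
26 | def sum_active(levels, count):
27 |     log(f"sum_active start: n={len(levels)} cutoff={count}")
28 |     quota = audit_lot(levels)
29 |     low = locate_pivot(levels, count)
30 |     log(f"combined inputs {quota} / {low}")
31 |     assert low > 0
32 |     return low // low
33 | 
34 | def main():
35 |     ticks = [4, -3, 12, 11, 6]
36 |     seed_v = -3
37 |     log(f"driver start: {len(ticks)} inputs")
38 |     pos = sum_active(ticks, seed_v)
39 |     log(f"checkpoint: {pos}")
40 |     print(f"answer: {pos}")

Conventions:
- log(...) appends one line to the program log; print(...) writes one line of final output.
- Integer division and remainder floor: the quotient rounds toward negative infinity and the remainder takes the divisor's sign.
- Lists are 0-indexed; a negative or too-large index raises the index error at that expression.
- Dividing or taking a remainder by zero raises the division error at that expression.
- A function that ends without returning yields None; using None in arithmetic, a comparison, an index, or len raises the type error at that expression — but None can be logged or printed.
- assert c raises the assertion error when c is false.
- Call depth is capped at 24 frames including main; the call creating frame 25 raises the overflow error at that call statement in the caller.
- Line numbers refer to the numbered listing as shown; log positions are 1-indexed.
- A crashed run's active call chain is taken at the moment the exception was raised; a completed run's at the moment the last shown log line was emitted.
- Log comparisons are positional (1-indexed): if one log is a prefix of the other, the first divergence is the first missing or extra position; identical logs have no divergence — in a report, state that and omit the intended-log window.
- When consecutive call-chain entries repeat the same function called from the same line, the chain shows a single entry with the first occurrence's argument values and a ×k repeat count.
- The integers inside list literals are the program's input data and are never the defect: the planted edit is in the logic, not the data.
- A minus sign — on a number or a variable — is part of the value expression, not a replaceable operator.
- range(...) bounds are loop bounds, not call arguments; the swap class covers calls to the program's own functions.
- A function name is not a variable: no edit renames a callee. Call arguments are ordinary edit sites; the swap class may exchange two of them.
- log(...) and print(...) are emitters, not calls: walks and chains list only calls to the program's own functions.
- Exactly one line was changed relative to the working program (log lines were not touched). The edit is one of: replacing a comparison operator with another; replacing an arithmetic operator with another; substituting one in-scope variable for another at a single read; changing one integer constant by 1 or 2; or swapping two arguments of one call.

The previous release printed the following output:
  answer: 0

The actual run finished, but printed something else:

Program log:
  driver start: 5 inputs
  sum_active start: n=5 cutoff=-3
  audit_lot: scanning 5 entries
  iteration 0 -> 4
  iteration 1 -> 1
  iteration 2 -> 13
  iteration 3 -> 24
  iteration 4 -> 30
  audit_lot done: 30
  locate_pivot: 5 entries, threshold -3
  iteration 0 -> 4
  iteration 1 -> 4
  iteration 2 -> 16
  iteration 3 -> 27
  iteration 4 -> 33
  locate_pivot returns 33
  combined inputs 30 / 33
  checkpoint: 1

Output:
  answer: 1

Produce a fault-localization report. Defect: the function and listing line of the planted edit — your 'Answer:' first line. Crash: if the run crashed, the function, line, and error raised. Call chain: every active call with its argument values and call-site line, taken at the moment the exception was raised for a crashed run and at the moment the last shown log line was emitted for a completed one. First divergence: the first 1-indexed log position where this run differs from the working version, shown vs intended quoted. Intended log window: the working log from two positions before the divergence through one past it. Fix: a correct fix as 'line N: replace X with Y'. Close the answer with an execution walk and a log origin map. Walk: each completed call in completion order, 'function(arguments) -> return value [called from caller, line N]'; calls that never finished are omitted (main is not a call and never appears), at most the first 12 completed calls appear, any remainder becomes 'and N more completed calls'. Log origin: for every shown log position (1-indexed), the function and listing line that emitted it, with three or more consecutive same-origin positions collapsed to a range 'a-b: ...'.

Answer: the defect is in sum_active at line 32.
The tell: Log line 18 is where behavior first shows: 'checkpoint: 1' appears instead of 'checkpoint: 0'.
Call chain: main.
First divergence: position 18 — the shown line 'checkpoint: 1' should read 'checkpoint: 0'.
Intended log window:
  16: locate_pivot returns 33
  17: combined inputs 30 / 33
  18: checkpoint: 0
Execution walk:
  audit_lot([4, -3, 12, 11, 6]) -> 30  [called from sum_active, line 28]
  locate_pivot([4, -3, 12, 11, 6], -3) -> 33  [called from sum_active, line 29]
  sum_active([4, -3, 12, 11, 6], -3) -> 1  [called from main, line 38]
Log line origins:
  1: from main, line 37
  2: from sum_active, line 27
  3: from audit_lot, line 2
  4-8: from audit_lot, line 6
  9: from audit_lot, line 7
  10: from locate_pivot, line 11
  11-15: from locate_pivot, line 16
  16: from locate_pivot, line 17
  17: from sum_active, line 30
  18: from main, line 39
A correct fix: line 32: replace `low // low` with `quota // low`.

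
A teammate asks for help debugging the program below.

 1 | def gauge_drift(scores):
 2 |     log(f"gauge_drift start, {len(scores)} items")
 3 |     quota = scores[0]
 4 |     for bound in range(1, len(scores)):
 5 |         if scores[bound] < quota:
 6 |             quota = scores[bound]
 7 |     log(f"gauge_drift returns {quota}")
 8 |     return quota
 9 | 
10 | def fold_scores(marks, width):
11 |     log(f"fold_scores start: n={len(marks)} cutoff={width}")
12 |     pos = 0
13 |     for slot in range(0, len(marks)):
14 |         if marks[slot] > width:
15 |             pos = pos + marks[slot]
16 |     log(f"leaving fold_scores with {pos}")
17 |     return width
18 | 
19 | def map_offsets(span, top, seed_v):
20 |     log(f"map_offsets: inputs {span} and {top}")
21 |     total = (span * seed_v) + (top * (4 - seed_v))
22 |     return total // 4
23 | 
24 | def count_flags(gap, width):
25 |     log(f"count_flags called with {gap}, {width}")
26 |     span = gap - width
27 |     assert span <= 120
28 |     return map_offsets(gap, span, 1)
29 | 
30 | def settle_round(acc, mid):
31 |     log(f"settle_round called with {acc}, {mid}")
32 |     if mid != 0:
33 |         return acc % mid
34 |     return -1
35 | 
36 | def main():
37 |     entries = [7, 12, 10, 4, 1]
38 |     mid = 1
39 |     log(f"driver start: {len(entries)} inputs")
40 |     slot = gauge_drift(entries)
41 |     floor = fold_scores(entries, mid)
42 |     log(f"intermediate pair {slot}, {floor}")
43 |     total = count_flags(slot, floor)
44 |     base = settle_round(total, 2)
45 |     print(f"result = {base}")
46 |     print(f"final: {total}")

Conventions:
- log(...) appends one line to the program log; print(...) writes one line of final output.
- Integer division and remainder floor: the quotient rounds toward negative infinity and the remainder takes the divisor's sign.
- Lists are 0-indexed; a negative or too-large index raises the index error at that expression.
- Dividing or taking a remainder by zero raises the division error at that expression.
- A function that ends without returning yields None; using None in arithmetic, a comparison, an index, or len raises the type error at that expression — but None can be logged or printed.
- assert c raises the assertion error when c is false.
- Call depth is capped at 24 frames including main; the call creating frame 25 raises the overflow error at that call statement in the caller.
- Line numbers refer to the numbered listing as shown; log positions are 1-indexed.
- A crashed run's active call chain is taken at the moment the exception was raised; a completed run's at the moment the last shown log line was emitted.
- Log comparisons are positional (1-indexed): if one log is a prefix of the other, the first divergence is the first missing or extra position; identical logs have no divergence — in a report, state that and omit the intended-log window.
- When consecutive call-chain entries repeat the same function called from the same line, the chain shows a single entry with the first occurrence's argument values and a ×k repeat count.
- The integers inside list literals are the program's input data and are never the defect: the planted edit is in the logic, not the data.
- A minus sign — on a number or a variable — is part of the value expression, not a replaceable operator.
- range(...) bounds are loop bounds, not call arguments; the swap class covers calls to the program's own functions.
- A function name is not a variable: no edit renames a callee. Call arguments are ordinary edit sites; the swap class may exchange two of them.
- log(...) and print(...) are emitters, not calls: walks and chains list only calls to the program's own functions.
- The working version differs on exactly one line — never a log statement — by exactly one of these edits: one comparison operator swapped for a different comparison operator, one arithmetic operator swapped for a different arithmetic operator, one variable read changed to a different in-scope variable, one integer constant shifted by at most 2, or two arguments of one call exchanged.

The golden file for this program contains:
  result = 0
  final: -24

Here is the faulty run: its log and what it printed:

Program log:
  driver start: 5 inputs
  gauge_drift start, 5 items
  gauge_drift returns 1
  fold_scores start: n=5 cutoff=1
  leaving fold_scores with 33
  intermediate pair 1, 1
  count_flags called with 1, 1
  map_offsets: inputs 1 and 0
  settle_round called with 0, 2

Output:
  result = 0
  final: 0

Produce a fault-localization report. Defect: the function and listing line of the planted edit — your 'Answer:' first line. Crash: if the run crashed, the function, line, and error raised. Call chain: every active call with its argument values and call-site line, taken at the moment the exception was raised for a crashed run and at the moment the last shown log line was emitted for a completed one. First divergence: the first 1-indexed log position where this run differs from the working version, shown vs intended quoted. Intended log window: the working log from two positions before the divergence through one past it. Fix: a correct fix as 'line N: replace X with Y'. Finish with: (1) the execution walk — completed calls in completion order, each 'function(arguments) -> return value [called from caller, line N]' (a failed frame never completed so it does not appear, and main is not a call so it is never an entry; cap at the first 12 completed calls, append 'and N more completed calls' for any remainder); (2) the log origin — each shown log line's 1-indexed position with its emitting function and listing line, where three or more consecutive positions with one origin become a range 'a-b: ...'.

Answer: the defect is in fold_scores at line 17.
The tell: Log line 6 is where behavior first shows: 'intermediate pair 1, 1' appears instead of 'intermediate pair 1, 33'.
Call chain: main -> settle_round(0, 2) (called at line 44).
First divergence: position 6 — shown 'intermediate pair 1, 1', intended 'intermediate pair 1, 33'.
Intended log window:
  4: fold_scores start: n=5 cutoff=1
  5: leaving fold_scores with 33
  6: intermediate pair 1, 33
  7: count_flags called with 1, 33
Execution walk:
  gauge_drift([7, 12, 10, 4, 1]) -> 1  [called from main, line 40]
  fold_scores([7, 12, 10, 4, 1], 1) -> 1  [called from main, line 41]
  map_offsets(1, 0, 1) -> 0  [called from count_flags, line 28]
  count_flags(1, 1) -> 0  [called from main, line 43]
  settle_round(0, 2) -> 0  [called from main, line 44]
Log origin:
  1: logged in main at line 39
  2: logged in gauge_drift at line 2
  3: logged in gauge_drift at line 7
  4: logged in fold_scores at line 11
  5: logged in fold_scores at line 16
  6: logged in main at line 42
  7: logged in count_flags at line 25
  8: logged in map_offsets at line 20
  9: logged in settle_round at line 31
A correct fix: line 17: replace `width` with `pos`.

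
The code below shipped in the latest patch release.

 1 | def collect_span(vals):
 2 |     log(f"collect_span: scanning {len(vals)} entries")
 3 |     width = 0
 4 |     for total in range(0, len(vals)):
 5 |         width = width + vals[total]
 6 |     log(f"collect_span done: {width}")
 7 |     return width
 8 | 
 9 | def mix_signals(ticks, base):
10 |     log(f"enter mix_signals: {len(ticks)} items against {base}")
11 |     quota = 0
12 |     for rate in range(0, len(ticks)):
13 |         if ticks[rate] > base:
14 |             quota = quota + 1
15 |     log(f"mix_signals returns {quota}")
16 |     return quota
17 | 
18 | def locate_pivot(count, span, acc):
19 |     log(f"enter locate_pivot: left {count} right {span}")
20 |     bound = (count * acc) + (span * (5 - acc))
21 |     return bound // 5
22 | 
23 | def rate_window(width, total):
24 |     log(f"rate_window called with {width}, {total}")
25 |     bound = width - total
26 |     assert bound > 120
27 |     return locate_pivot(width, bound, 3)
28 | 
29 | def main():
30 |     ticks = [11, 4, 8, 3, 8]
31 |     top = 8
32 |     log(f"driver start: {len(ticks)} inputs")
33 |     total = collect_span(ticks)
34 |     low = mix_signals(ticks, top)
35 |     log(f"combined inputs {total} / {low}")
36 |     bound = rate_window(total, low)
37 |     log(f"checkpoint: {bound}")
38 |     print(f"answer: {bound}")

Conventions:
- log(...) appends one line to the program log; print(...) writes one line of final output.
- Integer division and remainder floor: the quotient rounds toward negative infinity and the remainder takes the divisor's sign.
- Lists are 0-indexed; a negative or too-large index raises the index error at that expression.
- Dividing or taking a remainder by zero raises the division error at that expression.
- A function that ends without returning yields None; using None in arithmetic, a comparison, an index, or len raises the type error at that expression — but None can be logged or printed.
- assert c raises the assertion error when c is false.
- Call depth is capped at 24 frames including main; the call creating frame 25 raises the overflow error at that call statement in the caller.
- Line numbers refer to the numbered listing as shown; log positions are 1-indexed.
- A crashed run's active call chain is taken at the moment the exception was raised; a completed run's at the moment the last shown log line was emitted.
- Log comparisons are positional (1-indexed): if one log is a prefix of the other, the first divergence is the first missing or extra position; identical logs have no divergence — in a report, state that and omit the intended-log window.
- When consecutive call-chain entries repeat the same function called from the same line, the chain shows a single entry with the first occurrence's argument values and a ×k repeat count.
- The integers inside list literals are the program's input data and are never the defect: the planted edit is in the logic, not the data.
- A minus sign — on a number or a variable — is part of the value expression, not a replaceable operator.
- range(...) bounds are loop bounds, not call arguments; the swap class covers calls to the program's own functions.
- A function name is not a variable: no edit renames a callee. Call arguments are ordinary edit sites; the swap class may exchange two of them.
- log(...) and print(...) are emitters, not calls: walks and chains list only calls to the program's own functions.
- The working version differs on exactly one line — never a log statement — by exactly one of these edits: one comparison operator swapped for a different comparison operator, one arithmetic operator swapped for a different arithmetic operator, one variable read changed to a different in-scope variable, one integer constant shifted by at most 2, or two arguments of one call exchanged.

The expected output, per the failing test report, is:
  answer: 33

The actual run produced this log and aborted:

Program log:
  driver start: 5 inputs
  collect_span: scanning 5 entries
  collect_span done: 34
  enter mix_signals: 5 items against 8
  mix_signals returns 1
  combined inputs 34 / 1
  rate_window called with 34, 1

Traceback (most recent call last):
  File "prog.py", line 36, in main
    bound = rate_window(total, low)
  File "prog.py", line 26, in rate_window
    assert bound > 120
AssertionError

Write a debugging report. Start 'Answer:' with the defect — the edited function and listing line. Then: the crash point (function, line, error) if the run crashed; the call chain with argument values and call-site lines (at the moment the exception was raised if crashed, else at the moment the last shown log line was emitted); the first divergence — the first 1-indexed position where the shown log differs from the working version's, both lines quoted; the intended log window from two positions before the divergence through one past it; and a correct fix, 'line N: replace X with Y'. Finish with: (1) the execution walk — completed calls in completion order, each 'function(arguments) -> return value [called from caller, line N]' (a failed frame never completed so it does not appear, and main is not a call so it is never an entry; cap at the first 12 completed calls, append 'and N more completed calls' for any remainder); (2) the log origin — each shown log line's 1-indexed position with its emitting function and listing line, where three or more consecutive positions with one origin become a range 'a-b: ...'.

Answer: the defect is in rate_window at line 26.
Key observation: After 7 matching log lines the faulty run goes silent, while the working version continues with 'enter locate_pivot: left 34 right 33'.
Crash: rate_window, line 26, AssertionError.
Call chain: main -> rate_window(34, 1) (called at line 36).
First divergence: position 8 — after 7 matching lines the faulty run goes silent; intended next line 'enter locate_pivot: left 34 right 33'.
Intended log window:
  6: combined inputs 34 / 1
  7: rate_window called with 34, 1
  8: enter locate_pivot: left 34 right 33
  9: checkpoint: 33
Execution walk:
  collect_span([11, 4, 8, 3, 8]) -> 34  [called from main, line 33]
  mix_signals([11, 4, 8, 3, 8], 8) -> 1  [called from main, line 34]
Origin of each log line:
  1: logged in main at line 32
  2: logged in collect_span at line 2
  3: logged in collect_span at line 6
  4: logged in mix_signals at line 10
  5: logged in mix_signals at line 15
  6: logged in main at line 35
  7: logged in rate_window at line 24
A correct fix: line 26: replace `>` with `<=`.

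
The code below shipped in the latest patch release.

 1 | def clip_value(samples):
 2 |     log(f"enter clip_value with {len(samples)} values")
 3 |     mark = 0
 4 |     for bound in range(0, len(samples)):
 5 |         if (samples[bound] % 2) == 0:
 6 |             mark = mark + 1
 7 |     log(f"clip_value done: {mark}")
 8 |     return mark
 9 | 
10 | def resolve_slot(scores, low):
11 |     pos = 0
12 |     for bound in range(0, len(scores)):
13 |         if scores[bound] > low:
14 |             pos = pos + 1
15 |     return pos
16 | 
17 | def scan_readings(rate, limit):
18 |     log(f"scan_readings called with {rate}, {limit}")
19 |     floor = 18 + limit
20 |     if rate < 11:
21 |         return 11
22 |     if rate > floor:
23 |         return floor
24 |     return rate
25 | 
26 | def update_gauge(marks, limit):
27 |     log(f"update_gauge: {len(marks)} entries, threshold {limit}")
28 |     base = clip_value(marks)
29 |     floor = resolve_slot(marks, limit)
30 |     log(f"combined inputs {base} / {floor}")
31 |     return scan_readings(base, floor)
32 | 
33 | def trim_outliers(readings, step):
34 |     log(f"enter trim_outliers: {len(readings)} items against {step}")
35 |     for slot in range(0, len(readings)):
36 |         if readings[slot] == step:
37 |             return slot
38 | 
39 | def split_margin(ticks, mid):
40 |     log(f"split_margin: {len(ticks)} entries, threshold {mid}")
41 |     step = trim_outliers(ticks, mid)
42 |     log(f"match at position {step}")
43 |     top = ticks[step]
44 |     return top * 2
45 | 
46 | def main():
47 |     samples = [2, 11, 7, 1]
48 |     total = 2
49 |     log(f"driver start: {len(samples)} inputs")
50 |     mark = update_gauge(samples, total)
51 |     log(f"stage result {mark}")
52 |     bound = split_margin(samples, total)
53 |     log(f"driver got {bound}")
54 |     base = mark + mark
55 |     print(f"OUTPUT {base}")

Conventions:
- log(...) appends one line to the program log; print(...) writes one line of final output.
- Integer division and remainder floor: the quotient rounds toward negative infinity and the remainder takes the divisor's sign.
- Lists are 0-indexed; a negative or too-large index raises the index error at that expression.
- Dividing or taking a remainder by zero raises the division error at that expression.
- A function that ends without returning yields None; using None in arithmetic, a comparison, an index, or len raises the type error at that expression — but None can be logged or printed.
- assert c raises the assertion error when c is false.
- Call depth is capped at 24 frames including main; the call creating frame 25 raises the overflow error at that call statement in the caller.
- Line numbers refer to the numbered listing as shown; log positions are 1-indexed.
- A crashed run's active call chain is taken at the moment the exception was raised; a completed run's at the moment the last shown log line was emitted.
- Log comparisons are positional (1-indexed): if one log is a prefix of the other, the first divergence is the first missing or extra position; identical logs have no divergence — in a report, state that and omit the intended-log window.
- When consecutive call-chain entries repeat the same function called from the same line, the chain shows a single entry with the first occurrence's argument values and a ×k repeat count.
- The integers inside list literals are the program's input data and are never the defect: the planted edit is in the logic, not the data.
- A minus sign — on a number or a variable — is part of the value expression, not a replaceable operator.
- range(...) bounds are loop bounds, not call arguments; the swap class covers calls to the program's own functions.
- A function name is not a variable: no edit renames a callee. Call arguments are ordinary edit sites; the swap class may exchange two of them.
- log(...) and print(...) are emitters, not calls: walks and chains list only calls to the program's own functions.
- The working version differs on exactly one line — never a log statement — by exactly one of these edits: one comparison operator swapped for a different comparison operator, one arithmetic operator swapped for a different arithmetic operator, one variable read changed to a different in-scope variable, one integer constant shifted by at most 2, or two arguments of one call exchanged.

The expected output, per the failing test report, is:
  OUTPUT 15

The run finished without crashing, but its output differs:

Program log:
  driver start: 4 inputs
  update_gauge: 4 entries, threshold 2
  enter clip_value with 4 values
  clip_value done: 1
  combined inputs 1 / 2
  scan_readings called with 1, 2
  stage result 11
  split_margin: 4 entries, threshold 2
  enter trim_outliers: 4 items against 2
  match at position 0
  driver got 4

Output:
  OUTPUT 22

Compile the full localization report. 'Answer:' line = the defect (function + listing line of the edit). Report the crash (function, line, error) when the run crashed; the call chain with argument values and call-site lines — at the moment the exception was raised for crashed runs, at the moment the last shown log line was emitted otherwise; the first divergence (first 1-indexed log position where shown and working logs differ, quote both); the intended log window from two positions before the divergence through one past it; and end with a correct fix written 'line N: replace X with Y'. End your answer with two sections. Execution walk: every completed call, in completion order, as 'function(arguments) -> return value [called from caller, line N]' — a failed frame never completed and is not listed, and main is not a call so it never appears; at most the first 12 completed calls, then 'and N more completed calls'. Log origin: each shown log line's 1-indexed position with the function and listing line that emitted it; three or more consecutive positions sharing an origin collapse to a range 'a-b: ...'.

Answer: the defect is in main at line 54.
Key fact: Log streams are identical — the defect surfaces only in the printed output.
Call chain: main.
First divergence: none — the logs agree in full.
Execution walk:
  clip_value([2, 11, 7, 1]) -> 1  [called from update_gauge, line 28]
  resolve_slot([2, 11, 7, 1], 2) -> 2  [called from update_gauge, line 29]
  scan_readings(1, 2) -> 11  [called from update_gauge, line 31]
  update_gauge([2, 11, 7, 1], 2) -> 11  [called from main, line 50]
  trim_outliers([2, 11, 7, 1], 2) -> 0  [called from split_margin, line 41]
  split_margin([2, 11, 7, 1], 2) -> 4  [called from main, line 52]
Log origin:
  1: from main, line 49
  2: from update_gauge, line 27
  3: from clip_value, line 2
  4: from clip_value, line 7
  5: from update_gauge, line 30
  6: from scan_readings, line 18
  7: from main, line 51
  8: from split_margin, line 40
  9: from trim_outliers, line 34
  10: from split_margin, line 42
  11: from main, line 53
A correct fix: line 54: replace `mark + mark` with `mark + bound`.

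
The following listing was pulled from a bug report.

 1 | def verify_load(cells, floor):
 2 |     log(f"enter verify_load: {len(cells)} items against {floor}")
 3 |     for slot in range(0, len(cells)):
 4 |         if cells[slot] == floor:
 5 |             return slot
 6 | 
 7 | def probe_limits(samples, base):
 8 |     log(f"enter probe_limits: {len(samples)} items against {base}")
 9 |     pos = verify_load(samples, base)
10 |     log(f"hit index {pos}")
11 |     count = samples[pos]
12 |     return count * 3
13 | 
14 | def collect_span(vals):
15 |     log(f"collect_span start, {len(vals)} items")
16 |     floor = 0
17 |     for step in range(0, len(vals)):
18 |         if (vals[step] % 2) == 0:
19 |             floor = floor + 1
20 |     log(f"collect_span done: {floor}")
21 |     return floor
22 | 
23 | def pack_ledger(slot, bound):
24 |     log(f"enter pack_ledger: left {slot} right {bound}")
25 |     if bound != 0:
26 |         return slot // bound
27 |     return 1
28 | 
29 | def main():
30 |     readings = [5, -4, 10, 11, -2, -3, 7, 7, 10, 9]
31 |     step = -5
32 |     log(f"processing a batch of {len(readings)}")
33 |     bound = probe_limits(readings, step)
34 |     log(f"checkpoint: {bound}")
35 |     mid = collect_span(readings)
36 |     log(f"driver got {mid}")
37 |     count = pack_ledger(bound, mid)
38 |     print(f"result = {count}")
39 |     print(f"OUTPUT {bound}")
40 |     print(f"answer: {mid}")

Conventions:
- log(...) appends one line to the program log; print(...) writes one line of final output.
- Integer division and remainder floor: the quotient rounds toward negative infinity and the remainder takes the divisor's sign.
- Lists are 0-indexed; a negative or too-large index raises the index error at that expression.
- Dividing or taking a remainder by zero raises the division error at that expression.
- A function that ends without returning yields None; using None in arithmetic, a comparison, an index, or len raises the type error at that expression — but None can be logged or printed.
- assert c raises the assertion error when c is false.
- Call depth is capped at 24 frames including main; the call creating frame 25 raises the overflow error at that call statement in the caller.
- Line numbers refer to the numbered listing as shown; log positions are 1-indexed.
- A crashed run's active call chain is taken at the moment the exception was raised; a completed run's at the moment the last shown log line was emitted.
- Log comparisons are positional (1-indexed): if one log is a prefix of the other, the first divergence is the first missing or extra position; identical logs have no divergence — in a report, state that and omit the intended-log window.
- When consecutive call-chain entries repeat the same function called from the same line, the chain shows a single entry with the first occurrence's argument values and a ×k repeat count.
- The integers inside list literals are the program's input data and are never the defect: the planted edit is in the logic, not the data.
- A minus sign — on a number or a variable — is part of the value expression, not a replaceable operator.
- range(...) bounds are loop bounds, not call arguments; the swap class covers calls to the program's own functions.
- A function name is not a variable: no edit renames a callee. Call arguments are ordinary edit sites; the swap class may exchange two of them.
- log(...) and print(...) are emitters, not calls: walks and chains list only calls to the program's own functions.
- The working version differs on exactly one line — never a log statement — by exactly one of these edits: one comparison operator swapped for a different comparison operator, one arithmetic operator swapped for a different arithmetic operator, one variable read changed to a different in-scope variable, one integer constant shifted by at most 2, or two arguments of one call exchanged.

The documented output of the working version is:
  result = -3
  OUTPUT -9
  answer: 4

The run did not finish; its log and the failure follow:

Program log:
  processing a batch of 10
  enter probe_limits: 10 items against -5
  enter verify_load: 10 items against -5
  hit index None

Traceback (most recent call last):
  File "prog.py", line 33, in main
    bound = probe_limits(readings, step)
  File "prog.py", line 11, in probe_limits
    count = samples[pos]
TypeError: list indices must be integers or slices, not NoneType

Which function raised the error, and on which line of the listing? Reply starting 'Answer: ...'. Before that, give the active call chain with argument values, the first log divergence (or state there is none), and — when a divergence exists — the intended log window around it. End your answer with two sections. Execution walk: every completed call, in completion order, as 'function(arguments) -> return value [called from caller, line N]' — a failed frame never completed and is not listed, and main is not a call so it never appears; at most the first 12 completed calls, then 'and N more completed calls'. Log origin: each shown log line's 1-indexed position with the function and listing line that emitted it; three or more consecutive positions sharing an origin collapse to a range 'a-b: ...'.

Answer: the error was raised in probe_limits, line 11.
The tell: The log first diverges at position 2: the faulty run prints 'enter probe_limits: 10 items against -5' where the working version prints 'enter probe_limits: 10 items against -3'.
Call chain: main -> probe_limits([5, -4, 10, 11, -2, -3, 7, 7, 10, 9], -5) (called at line 33).
First divergence: at position 2 the run shows 'enter probe_limits: 10 items against -5' where the working version logs 'enter probe_limits: 10 items against -3'.
Intended log window:
  1: processing a batch of 10
  2: enter probe_limits: 10 items against -3
  3: enter verify_load: 10 items against -3
Execution walk:
  verify_load([5, -4, 10, 11, -2, -3, 7, 7, 10, 9], -5) -> None  [called from probe_limits, line 9]
Log origins:
  1 — main, line 32
  2 — probe_limits, line 8
  3 — verify_load, line 2
  4 — probe_limits, line 10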